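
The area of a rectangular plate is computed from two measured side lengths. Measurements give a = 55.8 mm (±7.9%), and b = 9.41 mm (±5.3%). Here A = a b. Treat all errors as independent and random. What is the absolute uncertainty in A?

50.0 mm^2

For a monomial A ∝ a, b, fractional errors add in quadrature:
  (1·δa/a)² = (1×0.0790)² = 0.00624;  (1·δb/b)² = (1×0.0530)² = 0.00281
δA/A = √(0.00905) = 0.0951
A = 525 mm^2, so δA = 0.0951 × 525 = 50.0 mm^2.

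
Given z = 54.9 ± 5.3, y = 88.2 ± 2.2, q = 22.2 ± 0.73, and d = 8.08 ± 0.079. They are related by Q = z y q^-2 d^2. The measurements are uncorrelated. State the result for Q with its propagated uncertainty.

641 ± 77.6

Since Q is a product/quotient, work with relative uncertainties:
  (1·δz/z)² = (1×0.0965)² = 0.00932;  (1·δy/y)² = (1×0.0249)² = 0.000622;  (-2·δq/q)² = (-2×0.0329)² = 0.00433;  (2·δd/d)² = (2×0.00978)² = 0.000382
δQ/Q = √(0.0146) = 0.121
Q = 641, so δQ = 0.121 × 641 = 77.6.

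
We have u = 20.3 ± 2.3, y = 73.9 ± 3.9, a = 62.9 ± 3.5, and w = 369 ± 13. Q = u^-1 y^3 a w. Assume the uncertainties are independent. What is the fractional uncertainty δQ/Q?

0.206

Products/powers → add relative errors in quadrature, weighted by exponent:
  (-1·δu/u)² = (-1×0.113)² = 0.0128;  (3·δy/y)² = (3×0.0528)² = 0.0251;  (1·δa/a)² = (1×0.0556)² = 0.00310;  (1·δw/w)² = (1×0.0352)² = 0.00124
δQ/Q = √(0.0422) = 0.206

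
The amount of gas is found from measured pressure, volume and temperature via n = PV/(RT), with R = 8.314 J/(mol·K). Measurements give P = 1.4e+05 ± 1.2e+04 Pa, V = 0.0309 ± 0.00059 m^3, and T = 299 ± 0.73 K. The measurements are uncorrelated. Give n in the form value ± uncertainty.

Products/powers → add relative errors in quadrature, weighted by exponent:
  (1·δP/P)² = (1×0.0857)² = 0.00735;  (1·δV/V)² = (1×0.0191)² = 0.000365;  (-1·δT/T)² = (-1×0.00244)² = 5.96e-06
δn/n = √(0.00772) = 0.0878
n = 1.74 mol, so δn = 0.0878 × 1.74 = 0.153 mol.

1.74 ± 0.153 mol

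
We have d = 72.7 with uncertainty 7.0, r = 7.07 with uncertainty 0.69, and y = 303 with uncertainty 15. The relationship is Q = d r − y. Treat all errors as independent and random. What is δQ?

Let p = d·r = 514. δp/p = √((1·δd/d)² + (1·δr/r)²) = √(0.00927 + 0.00952) = 0.137, so δp = 70.5.
Q = p − y: δQ = √(δp² + δy²) = √(4970 + 225) = 72.0

72.0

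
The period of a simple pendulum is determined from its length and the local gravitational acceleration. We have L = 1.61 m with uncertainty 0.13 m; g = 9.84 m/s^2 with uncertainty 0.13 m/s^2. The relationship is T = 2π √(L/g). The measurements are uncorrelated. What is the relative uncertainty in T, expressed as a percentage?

For a monomial T ∝ L^(1/2), g^(-1/2), fractional errors add in quadrature:
  (½·δL/L)² = (0.5×0.0807)² = 0.00163;  (−½·δg/g)² = (-0.5×0.0132)² = 4.36e-05
δT/T = √(0.00167) = 0.0409

4.09%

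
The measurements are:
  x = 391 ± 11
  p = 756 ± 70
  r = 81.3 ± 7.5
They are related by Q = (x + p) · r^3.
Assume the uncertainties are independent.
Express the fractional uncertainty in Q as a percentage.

28.4%

Let u = x + p = 1150. δu = √(δx² + δp²) = √(121 + 4900) = 70.9, so δu/u = 0.0618.
Q is then a monomial in u, r:
δQ/Q = √((δu/u)² + (3·δr/r)²) = √(0.00382 + 0.0766) = 0.284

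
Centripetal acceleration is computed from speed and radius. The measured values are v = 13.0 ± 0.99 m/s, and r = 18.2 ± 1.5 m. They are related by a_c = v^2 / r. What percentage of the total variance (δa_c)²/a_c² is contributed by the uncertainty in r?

(δa_c/a_c)² = (2·δv/v)² + (-1·δr/r)²
  v term: (2×0.0762)² = 0.0232
  r term: (-1×0.0824)² = 0.00679
Total = 0.0300. Share from r = 0.00679/0.0300 = 0.226.

22.6%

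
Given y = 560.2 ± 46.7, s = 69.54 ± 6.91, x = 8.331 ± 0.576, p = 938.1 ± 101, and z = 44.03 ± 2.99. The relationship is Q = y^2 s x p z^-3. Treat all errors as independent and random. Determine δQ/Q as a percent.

30.9%

Products/powers → add relative errors in quadrature, weighted by exponent:
  (2·δy/y)² = (2×0.0834)² = 0.0278;  (1·δs/s)² = (1×0.0994)² = 0.00987;  (1·δx/x)² = (1×0.0691)² = 0.00478;  (1·δp/p)² = (1×0.108)² = 0.0116;  (-3·δz/z)² = (-3×0.0679)² = 0.0415
δQ/Q = √(0.0955) = 0.309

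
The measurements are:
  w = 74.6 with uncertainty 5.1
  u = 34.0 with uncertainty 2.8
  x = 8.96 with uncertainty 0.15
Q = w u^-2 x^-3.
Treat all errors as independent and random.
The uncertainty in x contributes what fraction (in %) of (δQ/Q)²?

7.35%

(δQ/Q)² = (1·δw/w)² + (-2·δu/u)² + (-3·δx/x)²
  w term: (1×0.0684)² = 0.00467
  u term: (-2×0.0824)² = 0.0271
  x term: (-3×0.0167)² = 0.00252
Total = 0.0343. Share from x = 0.00252/0.0343 = 0.0735.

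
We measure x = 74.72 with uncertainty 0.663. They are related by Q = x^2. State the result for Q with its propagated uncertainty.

Q ∝ x^2, so δQ/Q = |2| · δx/x = 2 × 0.00887 = 0.0177.
Q = 5583, so δQ = 0.0177 × 5583 = 99.1.

5583 ± 99.1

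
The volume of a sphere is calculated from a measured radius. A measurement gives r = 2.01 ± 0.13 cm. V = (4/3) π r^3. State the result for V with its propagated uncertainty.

Relative error in a monomial: (δV/V)² = Σ (nᵢ · δxᵢ/xᵢ)².
  (3·δr/r)² = (3×0.0647)² = 0.0376
δV/V = √(0.0376) = 0.194
V = 34.0 cm^3, so δV = 0.194 × 34.0 = 6.60 cm^3.

34.0 ± 6.60 cm^3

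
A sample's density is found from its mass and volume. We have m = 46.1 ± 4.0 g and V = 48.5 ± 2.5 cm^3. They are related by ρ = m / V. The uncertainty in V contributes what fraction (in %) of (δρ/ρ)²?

26.1%

(δρ/ρ)² = (1·δm/m)² + (-1·δV/V)²
  m term: (1×0.0868)² = 0.00753
  V term: (-1×0.0515)² = 0.00266
Total = 0.0102. Share from V = 0.00266/0.0102 = 0.261.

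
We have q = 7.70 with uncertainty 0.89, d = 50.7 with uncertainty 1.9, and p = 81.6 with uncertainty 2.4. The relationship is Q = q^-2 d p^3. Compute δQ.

1.16e+05

Each factor contributes (exponent × relative error)² to (δQ/Q)²:
  (-2·δq/q)² = (-2×0.116)² = 0.0534;  (1·δd/d)² = (1×0.0375)² = 0.00140;  (3·δp/p)² = (3×0.0294)² = 0.00779
δQ/Q = √(0.0626) = 0.250
Q = 4.65e+05, so δQ = 0.250 × 4.65e+05 = 1.16e+05.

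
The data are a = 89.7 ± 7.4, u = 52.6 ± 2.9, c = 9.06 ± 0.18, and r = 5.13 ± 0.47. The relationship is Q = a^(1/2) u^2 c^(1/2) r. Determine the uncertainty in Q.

60500

Q is a product of powers, so relative uncertainties combine in quadrature:
  (½·δa/a)² = (0.5×0.0825)² = 0.00170;  (2·δu/u)² = (2×0.0551)² = 0.0122;  (½·δc/c)² = (0.5×0.0199)² = 9.87e-05;  (1·δr/r)² = (1×0.0916)² = 0.00839
δQ/Q = √(0.0224) = 0.150
Q = 4.05e+05, so δQ = 0.150 × 4.05e+05 = 60500.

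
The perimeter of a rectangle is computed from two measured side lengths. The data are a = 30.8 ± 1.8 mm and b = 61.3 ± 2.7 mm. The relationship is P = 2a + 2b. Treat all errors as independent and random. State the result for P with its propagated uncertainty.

184 ± 6.49 mm

For a sum/difference, combine absolute errors in quadrature:
  (2·δa)² = 13.0;  (2·δb)² = 29.2
δP = √(42.1) = 6.49 mm
P = 184 mm.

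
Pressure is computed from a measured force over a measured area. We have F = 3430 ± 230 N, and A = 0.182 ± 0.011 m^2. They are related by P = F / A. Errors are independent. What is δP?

P is a product of powers, so relative uncertainties combine in quadrature:
  (1·δF/F)² = (1×0.0671)² = 0.00450;  (-1·δA/A)² = (-1×0.0604)² = 0.00365
δP/P = √(0.00815) = 0.0903
P = 18800 Pa, so δP = 0.0903 × 18800 = 1700 Pa.

1700 Pa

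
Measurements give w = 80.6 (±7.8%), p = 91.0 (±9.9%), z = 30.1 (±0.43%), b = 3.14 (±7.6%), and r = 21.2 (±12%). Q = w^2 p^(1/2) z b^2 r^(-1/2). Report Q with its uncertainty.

(3.99 ± 0.924) × 10^6

Since Q is a product/quotient, work with relative uncertainties:
  (2·δw/w)² = (2×0.0780)² = 0.0243;  (½·δp/p)² = (0.5×0.0990)² = 0.00245;  (1·δz/z)² = (1×0.00430)² = 1.85e-05;  (2·δb/b)² = (2×0.0760)² = 0.0231;  (−½·δr/r)² = (-0.5×0.120)² = 0.00360
δQ/Q = √(0.0535) = 0.231
Q = 3.99e+06, so δQ = 0.231 × 3.99e+06 = 9.24e+05.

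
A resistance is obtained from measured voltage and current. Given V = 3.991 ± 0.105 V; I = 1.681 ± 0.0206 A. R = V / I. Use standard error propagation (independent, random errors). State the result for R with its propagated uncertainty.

Relative error in a monomial: (δR/R)² = Σ (nᵢ · δxᵢ/xᵢ)².
  (1·δV/V)² = (1×0.0263)² = 0.000692;  (-1·δI/I)² = (-1×0.0123)² = 0.000150
δR/R = √(0.000842) = 0.0290
R = 2.374 Ω, so δR = 0.0290 × 2.374 = 0.0689 Ω.

2.374 ± 0.0689 Ω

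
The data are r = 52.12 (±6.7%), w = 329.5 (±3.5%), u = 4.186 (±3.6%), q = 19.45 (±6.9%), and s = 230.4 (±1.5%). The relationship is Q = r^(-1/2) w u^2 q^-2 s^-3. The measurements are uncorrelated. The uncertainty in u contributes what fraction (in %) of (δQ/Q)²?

(δQ/Q)² = (−½·δr/r)² + (1·δw/w)² + (2·δu/u)² + (-2·δq/q)² + (-3·δs/s)²
  r term: (-0.5×0.0670)² = 0.00112
  w term: (1×0.0350)² = 0.00123
  u term: (2×0.0360)² = 0.00518
  q term: (-2×0.0690)² = 0.0190
  s term: (-3×0.0150)² = 0.00202
Total = 0.0286. Share from u = 0.00518/0.0286 = 0.181.

18.1%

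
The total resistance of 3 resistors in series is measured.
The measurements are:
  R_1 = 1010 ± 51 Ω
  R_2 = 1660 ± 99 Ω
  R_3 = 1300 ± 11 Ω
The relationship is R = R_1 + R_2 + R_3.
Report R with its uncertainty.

3970 ± 112 Ω

R is a linear combination, so absolute uncertainties add in quadrature:
  (δR_1)² = 2600;  (δR_2)² = 9800;  (δR_3)² = 121
δR = √(12500) = 112 Ω
R = 3970 Ω.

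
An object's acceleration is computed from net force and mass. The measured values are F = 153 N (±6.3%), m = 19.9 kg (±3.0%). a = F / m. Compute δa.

0.536 m/s^2

Products/powers → add relative errors in quadrature, weighted by exponent:
  (1·δF/F)² = (1×0.0630)² = 0.00397;  (-1·δm/m)² = (-1×0.0300)² = 0.000900
δa/a = √(0.00487) = 0.0698
a = 7.69 m/s^2, so δa = 0.0698 × 7.69 = 0.536 m/s^2.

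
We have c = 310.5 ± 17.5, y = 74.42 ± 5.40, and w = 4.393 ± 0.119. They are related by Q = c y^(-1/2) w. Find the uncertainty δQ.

11.4

Since Q is a product/quotient, work with relative uncertainties:
  (1·δc/c)² = (1×0.0564)² = 0.00318;  (−½·δy/y)² = (-0.5×0.0726)² = 0.00132;  (1·δw/w)² = (1×0.0271)² = 0.000734
δQ/Q = √(0.00523) = 0.0723
Q = 158.1, so δQ = 0.0723 × 158.1 = 11.4.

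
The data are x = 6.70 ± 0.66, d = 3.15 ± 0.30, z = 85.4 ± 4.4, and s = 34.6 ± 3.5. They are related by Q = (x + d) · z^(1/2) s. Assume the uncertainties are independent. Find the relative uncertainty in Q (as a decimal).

Let u = x + d = 9.85. δu = √(δx² + δd²) = √(0.436 + 0.0900) = 0.725, so δu/u = 0.0736.
Q is then a monomial in u, z, s:
δQ/Q = √((δu/u)² + (½·δz/z)² + (1·δs/s)²) = √(0.00542 + 0.000664 + 0.0102) = 0.128

0.128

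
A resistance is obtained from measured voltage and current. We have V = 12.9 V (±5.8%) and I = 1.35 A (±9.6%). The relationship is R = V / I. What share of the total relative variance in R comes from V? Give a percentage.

(δR/R)² = (1·δV/V)² + (-1·δI/I)²
  V term: (1×0.0580)² = 0.00336
  I term: (-1×0.0960)² = 0.00922
Total = 0.0126. Share from V = 0.00336/0.0126 = 0.267.

26.7%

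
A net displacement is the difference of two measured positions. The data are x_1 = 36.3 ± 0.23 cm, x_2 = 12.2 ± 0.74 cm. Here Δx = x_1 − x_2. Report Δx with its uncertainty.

For a sum/difference, combine absolute errors in quadrature:
  (δx_1)² = 0.0529;  (δx_2)² = 0.548
δΔx = √(0.601) = 0.775 cm
Δx = 24.1 cm.

24.1 ± 0.775 cm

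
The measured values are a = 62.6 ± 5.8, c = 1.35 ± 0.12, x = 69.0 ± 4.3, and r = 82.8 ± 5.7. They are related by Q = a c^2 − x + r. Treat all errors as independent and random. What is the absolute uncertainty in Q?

Let p = a·c^2 = 114. δp/p = √((1·δa/a)² + (2·δc/c)²) = √(0.00858 + 0.0316) = 0.200, so δp = 22.9.
Q = p − x + r: δQ = √(δp² + δx² + δr²) = √(523 + 18.5 + 32.5) = 24.0

24.0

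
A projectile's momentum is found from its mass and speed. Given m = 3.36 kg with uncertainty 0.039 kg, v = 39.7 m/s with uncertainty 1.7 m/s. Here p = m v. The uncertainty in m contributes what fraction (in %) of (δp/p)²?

6.84%

(δp/p)² = (1·δm/m)² + (1·δv/v)²
  m term: (1×0.0116)² = 0.000135
  v term: (1×0.0428)² = 0.00183
Total = 0.00197. Share from m = 0.000135/0.00197 = 0.0684.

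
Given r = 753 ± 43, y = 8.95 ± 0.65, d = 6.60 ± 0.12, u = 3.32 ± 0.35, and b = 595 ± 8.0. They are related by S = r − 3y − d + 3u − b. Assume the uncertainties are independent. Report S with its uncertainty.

Sums and differences: (δS)² = Σ (cᵢ δxᵢ)².
  (δr)² = 1850;  (3·δy)² = 3.80;  (δd)² = 0.0144;  (3·δu)² = 1.10;  (δb)² = 64.0
δS = √(1920) = 43.8
S = 135.

135 ± 43.8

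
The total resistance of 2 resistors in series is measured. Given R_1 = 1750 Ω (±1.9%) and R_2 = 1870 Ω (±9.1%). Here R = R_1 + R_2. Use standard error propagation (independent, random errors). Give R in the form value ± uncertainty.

3620 ± 173 Ω

Each term contributes (cᵢ δxᵢ)² to (δR)²:
  (δR_1)² = 1110;  (δR_2)² = 29000
δR = √(30100) = 173 Ω
R = 3620 Ω.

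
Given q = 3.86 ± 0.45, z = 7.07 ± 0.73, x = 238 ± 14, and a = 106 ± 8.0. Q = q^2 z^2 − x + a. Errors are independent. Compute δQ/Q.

0.379

Let p = q^2·z^2 = 745. δp/p = √((2·δq/q)² + (2·δz/z)²) = √(0.0544 + 0.0426) = 0.311, so δp = 232.
Q = p − x + a: δQ = √(δp² + δx² + δa²) = √(53800 + 196 + 64.0) = 233
Q = 613, so δQ/Q = 233/613 = 0.379.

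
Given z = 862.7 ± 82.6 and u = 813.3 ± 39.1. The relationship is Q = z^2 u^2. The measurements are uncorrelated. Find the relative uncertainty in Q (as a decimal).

0.214

Q is a product of powers, so relative uncertainties combine in quadrature:
  (2·δz/z)² = (2×0.0957)² = 0.0367;  (2·δu/u)² = (2×0.0481)² = 0.00925
δQ/Q = √(0.0459) = 0.214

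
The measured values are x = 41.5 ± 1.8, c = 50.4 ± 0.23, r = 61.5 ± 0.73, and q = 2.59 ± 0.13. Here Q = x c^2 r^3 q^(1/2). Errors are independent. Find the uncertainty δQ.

Each factor contributes (exponent × relative error)² to (δQ/Q)²:
  (1·δx/x)² = (1×0.0434)² = 0.00188;  (2·δc/c)² = (2×0.00456)² = 8.33e-05;  (3·δr/r)² = (3×0.0119)² = 0.00127;  (½·δq/q)² = (0.5×0.0502)² = 0.000630
δQ/Q = √(0.00386) = 0.0621
Q = 3.95e+10, so δQ = 0.0621 × 3.95e+10 = 2.45e+09.

2.45e+09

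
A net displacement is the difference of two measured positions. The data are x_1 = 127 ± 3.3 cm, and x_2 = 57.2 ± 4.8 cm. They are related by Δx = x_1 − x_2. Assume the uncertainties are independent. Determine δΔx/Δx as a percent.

8.35%

Sums and differences: (δΔx)² = Σ (cᵢ δxᵢ)².
  (δx_1)² = 10.9;  (δx_2)² = 23.0
δΔx = √(33.9) = 5.82 cm
Δx = 69.8 cm, so δΔx/Δx = 5.82/69.8 = 0.0835.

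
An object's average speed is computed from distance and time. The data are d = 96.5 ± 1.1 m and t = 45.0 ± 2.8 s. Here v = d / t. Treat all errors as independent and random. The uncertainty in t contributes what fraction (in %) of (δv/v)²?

96.8%

(δv/v)² = (1·δd/d)² + (-1·δt/t)²
  d term: (1×0.0114)² = 0.000130
  t term: (-1×0.0622)² = 0.00387
Total = 0.00400. Share from t = 0.00387/0.00400 = 0.968.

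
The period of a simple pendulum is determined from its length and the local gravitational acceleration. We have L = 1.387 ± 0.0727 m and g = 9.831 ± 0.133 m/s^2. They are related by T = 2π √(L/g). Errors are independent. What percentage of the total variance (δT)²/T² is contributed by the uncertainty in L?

93.8%

(δT/T)² = (½·δL/L)² + (−½·δg/g)²
  L term: (0.5×0.0524)² = 0.000687
  g term: (-0.5×0.0135)² = 4.58e-05
Total = 0.000733. Share from L = 0.000687/0.000733 = 0.938.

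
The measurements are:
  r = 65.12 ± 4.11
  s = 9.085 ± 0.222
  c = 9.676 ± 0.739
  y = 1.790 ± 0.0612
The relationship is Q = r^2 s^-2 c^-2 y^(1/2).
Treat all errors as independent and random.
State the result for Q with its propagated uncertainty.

Relative error in a monomial: (δQ/Q)² = Σ (nᵢ · δxᵢ/xᵢ)².
  (2·δr/r)² = (2×0.0631)² = 0.0159;  (-2·δs/s)² = (-2×0.0244)² = 0.00239;  (-2·δc/c)² = (-2×0.0764)² = 0.0233;  (½·δy/y)² = (0.5×0.0342)² = 0.000292
δQ/Q = √(0.0419) = 0.205
Q = 0.7342, so δQ = 0.205 × 0.7342 = 0.150.

0.7342 ± 0.150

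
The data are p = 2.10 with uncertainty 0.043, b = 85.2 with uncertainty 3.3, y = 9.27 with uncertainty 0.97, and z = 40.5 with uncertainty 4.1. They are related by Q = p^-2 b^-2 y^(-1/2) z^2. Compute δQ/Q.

0.227

For a monomial Q ∝ p^-2, b^-2, y^(-1/2), z^2, fractional errors add in quadrature:
  (-2·δp/p)² = (-2×0.0205)² = 0.00168;  (-2·δb/b)² = (-2×0.0387)² = 0.00600;  (−½·δy/y)² = (-0.5×0.105)² = 0.00274;  (2·δz/z)² = (2×0.101)² = 0.0410
δQ/Q = √(0.0514) = 0.227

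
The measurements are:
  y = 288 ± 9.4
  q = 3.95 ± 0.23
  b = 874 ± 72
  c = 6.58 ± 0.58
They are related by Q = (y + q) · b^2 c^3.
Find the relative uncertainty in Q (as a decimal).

Let u = y + q = 292. δu = √(δy² + δq²) = √(88.4 + 0.0529) = 9.40, so δu/u = 0.0322.
Q is then a monomial in u, b, c:
δQ/Q = √((δu/u)² + (2·δb/b)² + (3·δc/c)²) = √(0.00104 + 0.0271 + 0.0699) = 0.313

0.313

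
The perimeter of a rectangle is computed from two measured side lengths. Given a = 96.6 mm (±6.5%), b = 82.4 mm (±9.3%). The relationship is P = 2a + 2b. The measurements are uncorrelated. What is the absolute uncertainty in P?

Absolute uncertainties add in quadrature for a linear combination:
  (2·δa)² = 158;  (2·δb)² = 235
δP = √(393) = 19.8 mm

19.8 mm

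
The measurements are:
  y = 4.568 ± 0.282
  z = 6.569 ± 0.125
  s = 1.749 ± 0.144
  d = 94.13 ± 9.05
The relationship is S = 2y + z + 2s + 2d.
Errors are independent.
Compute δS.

Absolute uncertainties add in quadrature for a linear combination:
  (2·δy)² = 0.318;  (δz)² = 0.0156;  (2·δs)² = 0.0829;  (2·δd)² = 328
δS = √(328) = 18.1

18.1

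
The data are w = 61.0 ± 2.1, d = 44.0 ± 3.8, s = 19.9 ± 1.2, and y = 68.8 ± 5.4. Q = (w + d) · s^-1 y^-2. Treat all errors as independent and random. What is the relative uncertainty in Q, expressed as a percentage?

17.3%

Let u = w + d = 105. δu = √(δw² + δd²) = √(4.41 + 14.4) = 4.34, so δu/u = 0.0413.
Q is then a monomial in u, s, y:
δQ/Q = √((δu/u)² + (-1·δs/s)² + (-2·δy/y)²) = √(0.00171 + 0.00364 + 0.0246) = 0.173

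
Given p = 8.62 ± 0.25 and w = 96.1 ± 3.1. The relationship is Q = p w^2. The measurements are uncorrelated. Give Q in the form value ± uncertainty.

Each factor contributes (exponent × relative error)² to (δQ/Q)²:
  (1·δp/p)² = (1×0.0290)² = 0.000841;  (2·δw/w)² = (2×0.0323)² = 0.00416
δQ/Q = √(0.00500) = 0.0707
Q = 79600, so δQ = 0.0707 × 79600 = 5630.

79600 ± 5630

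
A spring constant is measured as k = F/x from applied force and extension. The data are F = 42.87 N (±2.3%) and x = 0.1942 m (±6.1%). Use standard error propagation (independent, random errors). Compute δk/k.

0.0652

Products/powers → add relative errors in quadrature, weighted by exponent:
  (1·δF/F)² = (1×0.0230)² = 0.000529;  (-1·δx/x)² = (-1×0.0610)² = 0.00372
δk/k = √(0.00425) = 0.0652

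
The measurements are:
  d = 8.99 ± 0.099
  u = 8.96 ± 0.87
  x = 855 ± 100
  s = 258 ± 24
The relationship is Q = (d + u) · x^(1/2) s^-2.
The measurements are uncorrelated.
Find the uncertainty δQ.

Let w = d + u = 18.0. δw = √(δd² + δu²) = √(0.00980 + 0.757) = 0.876, so δw/w = 0.0488.
Q is then a monomial in w, x, s:
δQ/Q = √((δw/w)² + (½·δx/x)² + (-2·δs/s)²) = √(0.00238 + 0.00342 + 0.0346) = 0.201
Q = 0.00789, so δQ = 0.201 × 0.00789 = 0.00159.

0.00159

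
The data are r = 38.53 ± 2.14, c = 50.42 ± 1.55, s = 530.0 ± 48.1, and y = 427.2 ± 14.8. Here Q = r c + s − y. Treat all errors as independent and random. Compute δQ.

Let p = r·c = 1943. δp/p = √((1·δr/r)² + (1·δc/c)²) = √(0.00308 + 0.000945) = 0.0635, so δp = 123.
Q = p + s − y: δQ = √(δp² + δs² + δy²) = √(15200 + 2310 + 219) = 133

133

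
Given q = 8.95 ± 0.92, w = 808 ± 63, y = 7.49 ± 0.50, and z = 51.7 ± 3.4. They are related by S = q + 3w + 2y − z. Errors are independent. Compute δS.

189

S is a linear combination, so absolute uncertainties add in quadrature:
  (δq)² = 0.846;  (3·δw)² = 35700;  (2·δy)² = 1.00;  (δz)² = 11.6
δS = √(35700) = 189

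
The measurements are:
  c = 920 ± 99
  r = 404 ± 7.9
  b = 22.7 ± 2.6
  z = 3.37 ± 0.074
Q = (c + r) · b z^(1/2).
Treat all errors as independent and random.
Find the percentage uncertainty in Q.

Let u = c + r = 1320. δu = √(δc² + δr²) = √(9800 + 62.4) = 99.3, so δu/u = 0.0750.
Q is then a monomial in u, b, z:
δQ/Q = √((δu/u)² + (1·δb/b)² + (½·δz/z)²) = √(0.00563 + 0.0131 + 0.000121) = 0.137

13.7%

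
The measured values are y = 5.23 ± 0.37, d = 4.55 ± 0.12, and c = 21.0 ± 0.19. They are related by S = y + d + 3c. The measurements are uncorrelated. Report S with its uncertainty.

72.8 ± 0.690

Absolute uncertainties add in quadrature for a linear combination:
  (δy)² = 0.137;  (δd)² = 0.0144;  (3·δc)² = 0.325
δS = √(0.476) = 0.690
S = 72.8.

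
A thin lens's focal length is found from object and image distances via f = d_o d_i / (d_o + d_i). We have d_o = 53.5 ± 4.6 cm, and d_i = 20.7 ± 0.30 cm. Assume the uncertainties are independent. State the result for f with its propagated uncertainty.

14.9 ± 0.391 cm

∂f/∂d_o = (d_i/(d_o+d_i))² = 0.0778;  ∂f/∂d_i = (d_o/(d_o+d_i))² = 0.520
δf = √((∂f/∂d_o · δd_o)² + (∂f/∂d_i · δd_i)²) = √(0.128 + 0.0243) = 0.391 cm
f = 14.9 cm.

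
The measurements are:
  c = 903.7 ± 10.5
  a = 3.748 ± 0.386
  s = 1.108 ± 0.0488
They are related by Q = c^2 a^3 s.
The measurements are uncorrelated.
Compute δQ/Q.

0.313

For a monomial Q ∝ c^2, a^3, s, fractional errors add in quadrature:
  (2·δc/c)² = (2×0.0116)² = 0.000540;  (3·δa/a)² = (3×0.103)² = 0.0955;  (1·δs/s)² = (1×0.0440)² = 0.00194
δQ/Q = √(0.0979) = 0.313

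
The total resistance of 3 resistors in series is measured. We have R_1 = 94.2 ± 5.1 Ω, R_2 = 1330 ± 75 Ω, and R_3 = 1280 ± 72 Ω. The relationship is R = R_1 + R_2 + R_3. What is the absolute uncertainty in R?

104 Ω

Sums and differences: (δR)² = Σ (cᵢ δxᵢ)².
  (δR_1)² = 26.0;  (δR_2)² = 5620;  (δR_3)² = 5180
δR = √(10800) = 104 Ω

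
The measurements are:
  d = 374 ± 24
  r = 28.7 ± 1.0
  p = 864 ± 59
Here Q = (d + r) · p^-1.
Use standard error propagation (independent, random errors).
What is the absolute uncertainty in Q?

0.0423

Let u = d + r = 403. δu = √(δd² + δr²) = √(576 + 1.00) = 24.0, so δu/u = 0.0596.
Q is then a monomial in u, p:
δQ/Q = √((δu/u)² + (-1·δp/p)²) = √(0.00356 + 0.00466) = 0.0907
Q = 0.466, so δQ = 0.0907 × 0.466 = 0.0423.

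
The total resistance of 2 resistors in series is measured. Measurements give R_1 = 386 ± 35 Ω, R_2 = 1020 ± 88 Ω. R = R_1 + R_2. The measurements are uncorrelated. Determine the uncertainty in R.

Absolute uncertainties add in quadrature for a linear combination:
  (δR_1)² = 1220;  (δR_2)² = 7740
δR = √(8970) = 94.7 Ω

94.7 Ω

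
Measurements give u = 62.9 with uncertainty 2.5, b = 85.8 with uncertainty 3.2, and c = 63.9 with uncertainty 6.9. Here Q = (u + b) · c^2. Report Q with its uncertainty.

Let w = u + b = 149. δw = √(δu² + δb²) = √(6.25 + 10.2) = 4.06, so δw/w = 0.0273.
Q is then a monomial in w, c:
δQ/Q = √((δw/w)² + (2·δc/c)²) = √(0.000746 + 0.0466) = 0.218
Q = 6.07e+05, so δQ = 0.218 × 6.07e+05 = 1.32e+05.

(6.07 ± 1.32) × 10^5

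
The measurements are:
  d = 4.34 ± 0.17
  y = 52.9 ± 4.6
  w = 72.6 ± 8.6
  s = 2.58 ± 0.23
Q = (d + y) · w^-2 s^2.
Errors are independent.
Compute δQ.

Let u = d + y = 57.2. δu = √(δd² + δy²) = √(0.0289 + 21.2) = 4.60, so δu/u = 0.0804.
Q is then a monomial in u, w, s:
δQ/Q = √((δu/u)² + (-2·δw/w)² + (2·δs/s)²) = √(0.00647 + 0.0561 + 0.0318) = 0.307
Q = 0.0723, so δQ = 0.307 × 0.0723 = 0.0222.

0.0222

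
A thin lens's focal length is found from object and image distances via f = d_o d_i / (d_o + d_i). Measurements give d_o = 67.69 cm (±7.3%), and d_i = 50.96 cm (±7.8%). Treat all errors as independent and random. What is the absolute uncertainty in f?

1.58 cm

∂f/∂d_o = (d_i/(d_o+d_i))² = 0.184;  ∂f/∂d_i = (d_o/(d_o+d_i))² = 0.325
δf = √((∂f/∂d_o · δd_o)² + (∂f/∂d_i · δd_i)²) = √(0.831 + 1.67) = 1.58 cm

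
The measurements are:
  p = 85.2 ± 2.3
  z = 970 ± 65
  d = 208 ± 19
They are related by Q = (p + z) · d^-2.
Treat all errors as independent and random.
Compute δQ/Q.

Let u = p + z = 1060. δu = √(δp² + δz²) = √(5.29 + 4220) = 65.0, so δu/u = 0.0616.
Q is then a monomial in u, d:
δQ/Q = √((δu/u)² + (-2·δd/d)²) = √(0.00380 + 0.0334) = 0.193

0.193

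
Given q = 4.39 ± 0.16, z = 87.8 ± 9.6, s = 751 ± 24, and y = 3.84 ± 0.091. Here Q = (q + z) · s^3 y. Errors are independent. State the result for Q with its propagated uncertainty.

Let u = q + z = 92.2. δu = √(δq² + δz²) = √(0.0256 + 92.2) = 9.60, so δu/u = 0.104.
Q is then a monomial in u, s, y:
δQ/Q = √((δu/u)² + (3·δs/s)² + (1·δy/y)²) = √(0.0108 + 0.00919 + 0.000562) = 0.144
Q = 1.5e+11, so δQ = 0.144 × 1.5e+11 = 2.15e+10.

(1.50 ± 0.215) × 10^11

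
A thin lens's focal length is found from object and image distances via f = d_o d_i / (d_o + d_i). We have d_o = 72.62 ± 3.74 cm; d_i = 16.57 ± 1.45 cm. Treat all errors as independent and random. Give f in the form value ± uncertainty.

∂f/∂d_o = (d_i/(d_o+d_i))² = 0.0345;  ∂f/∂d_i = (d_o/(d_o+d_i))² = 0.663
δf = √((∂f/∂d_o · δd_o)² + (∂f/∂d_i · δd_i)²) = √(0.0167 + 0.924) = 0.970 cm
f = 13.49 cm.

13.49 ± 0.970 cm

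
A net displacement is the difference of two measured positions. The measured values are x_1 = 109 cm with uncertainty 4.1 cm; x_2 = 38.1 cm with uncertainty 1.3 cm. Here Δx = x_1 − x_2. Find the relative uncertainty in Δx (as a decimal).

0.0607

Each term contributes (cᵢ δxᵢ)² to (δΔx)²:
  (δx_1)² = 16.8;  (δx_2)² = 1.69
δΔx = √(18.5) = 4.30 cm
Δx = 70.9 cm, so δΔx/Δx = 4.30/70.9 = 0.0607.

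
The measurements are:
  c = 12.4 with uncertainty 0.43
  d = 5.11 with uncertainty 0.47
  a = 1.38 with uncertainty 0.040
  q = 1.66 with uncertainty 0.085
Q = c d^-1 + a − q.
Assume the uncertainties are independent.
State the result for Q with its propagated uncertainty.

2.15 ± 0.256

Let p = c·d^-1 = 2.43. δp/p = √((1·δc/c)² + (-1·δd/d)²) = √(0.00120 + 0.00846) = 0.0983, so δp = 0.239.
Q = p + a − q: δQ = √(δp² + δa² + δq²) = √(0.0569 + 0.00160 + 0.00723) = 0.256
Q = 2.15.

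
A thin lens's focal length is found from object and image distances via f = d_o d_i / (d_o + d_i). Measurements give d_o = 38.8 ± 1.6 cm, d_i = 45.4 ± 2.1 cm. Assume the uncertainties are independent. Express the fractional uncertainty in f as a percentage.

3.08%

∂f/∂d_o = (d_i/(d_o+d_i))² = 0.291;  ∂f/∂d_i = (d_o/(d_o+d_i))² = 0.212
δf = √((∂f/∂d_o · δd_o)² + (∂f/∂d_i · δd_i)²) = √(0.216 + 0.199) = 0.644 cm
f = 20.9 cm, so δf/f = 0.644/20.9 = 0.0308.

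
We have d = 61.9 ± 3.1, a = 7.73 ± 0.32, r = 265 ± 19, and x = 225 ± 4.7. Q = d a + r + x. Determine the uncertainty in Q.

36.7

Let p = d·a = 478. δp/p = √((1·δd/d)² + (1·δa/a)²) = √(0.00251 + 0.00171) = 0.0650, so δp = 31.1.
Q = p + r + x: δQ = √(δp² + δr² + δx²) = √(967 + 361 + 22.1) = 36.7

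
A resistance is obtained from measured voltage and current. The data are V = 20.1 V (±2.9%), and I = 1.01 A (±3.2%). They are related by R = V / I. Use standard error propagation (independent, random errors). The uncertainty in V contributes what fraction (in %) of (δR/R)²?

(δR/R)² = (1·δV/V)² + (-1·δI/I)²
  V term: (1×0.0290)² = 0.000841
  I term: (-1×0.0320)² = 0.00102
Total = 0.00186. Share from V = 0.000841/0.00186 = 0.451.

45.1%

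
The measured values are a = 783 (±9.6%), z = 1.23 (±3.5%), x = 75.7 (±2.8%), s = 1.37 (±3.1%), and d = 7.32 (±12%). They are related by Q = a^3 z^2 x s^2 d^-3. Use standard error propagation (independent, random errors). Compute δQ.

1.24e+08

Q is a product of powers, so relative uncertainties combine in quadrature:
  (3·δa/a)² = (3×0.0960)² = 0.0829;  (2·δz/z)² = (2×0.0350)² = 0.00490;  (1·δx/x)² = (1×0.0280)² = 0.000784;  (2·δs/s)² = (2×0.0310)² = 0.00384;  (-3·δd/d)² = (-3×0.120)² = 0.130
δQ/Q = √(0.222) = 0.471
Q = 2.63e+08, so δQ = 0.471 × 2.63e+08 = 1.24e+08.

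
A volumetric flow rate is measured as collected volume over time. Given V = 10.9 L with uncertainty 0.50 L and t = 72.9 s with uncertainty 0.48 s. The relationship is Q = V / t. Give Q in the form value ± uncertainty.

0.150 ± 0.00693 L/s

Each factor contributes (exponent × relative error)² to (δQ/Q)²:
  (1·δV/V)² = (1×0.0459)² = 0.00210;  (-1·δt/t)² = (-1×0.00658)² = 4.34e-05
δQ/Q = √(0.00215) = 0.0463
Q = 0.150 L/s, so δQ = 0.0463 × 0.150 = 0.00693 L/s.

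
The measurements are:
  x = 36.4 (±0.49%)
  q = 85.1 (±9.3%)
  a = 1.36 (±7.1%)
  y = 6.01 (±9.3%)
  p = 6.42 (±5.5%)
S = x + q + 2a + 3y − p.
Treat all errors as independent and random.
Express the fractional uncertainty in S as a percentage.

5.96%

S is a linear combination, so absolute uncertainties add in quadrature:
  (δx)² = 0.0318;  (δq)² = 62.6;  (2·δa)² = 0.0373;  (3·δy)² = 2.81;  (δp)² = 0.125
δS = √(65.6) = 8.10
S = 136, so δS/S = 8.10/136 = 0.0596.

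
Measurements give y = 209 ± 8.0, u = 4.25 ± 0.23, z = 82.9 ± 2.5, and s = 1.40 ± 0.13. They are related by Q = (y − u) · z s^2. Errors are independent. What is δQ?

Let w = y − u = 205. δw = √(δy² + δu²) = √(64.0 + 0.0529) = 8.00, so δw/w = 0.0391.
Q is then a monomial in w, z, s:
δQ/Q = √((δw/w)² + (1·δz/z)² + (2·δs/s)²) = √(0.00153 + 0.000909 + 0.0345) = 0.192
Q = 33300, so δQ = 0.192 × 33300 = 6390.

6390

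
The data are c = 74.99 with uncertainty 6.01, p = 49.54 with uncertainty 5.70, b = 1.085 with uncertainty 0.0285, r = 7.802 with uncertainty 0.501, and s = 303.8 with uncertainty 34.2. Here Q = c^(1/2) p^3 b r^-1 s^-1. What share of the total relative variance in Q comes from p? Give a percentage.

86.2%

(δQ/Q)² = (½·δc/c)² + (3·δp/p)² + (1·δb/b)² + (-1·δr/r)² + (-1·δs/s)²
  c term: (0.5×0.0801)² = 0.00161
  p term: (3×0.115)² = 0.119
  b term: (1×0.0263)² = 0.000690
  r term: (-1×0.0642)² = 0.00412
  s term: (-1×0.113)² = 0.0127
Total = 0.138. Share from p = 0.119/0.138 = 0.862.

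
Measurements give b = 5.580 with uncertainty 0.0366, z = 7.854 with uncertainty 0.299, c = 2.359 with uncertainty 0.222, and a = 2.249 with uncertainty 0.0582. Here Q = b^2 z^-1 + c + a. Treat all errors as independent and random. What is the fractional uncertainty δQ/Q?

Let p = b^2·z^-1 = 3.964. δp/p = √((2·δb/b)² + (-1·δz/z)²) = √(0.000172 + 0.00145) = 0.0403, so δp = 0.160.
Q = p + c + a: δQ = √(δp² + δc² + δa²) = √(0.0255 + 0.0493 + 0.00339) = 0.280
Q = 8.572, so δQ/Q = 0.280/8.572 = 0.0326.

0.0326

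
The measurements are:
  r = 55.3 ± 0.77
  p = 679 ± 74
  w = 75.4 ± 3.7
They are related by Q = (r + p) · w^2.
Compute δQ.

5.87e+05

Let u = r + p = 734. δu = √(δr² + δp²) = √(0.593 + 5480) = 74.0, so δu/u = 0.101.
Q is then a monomial in u, w:
δQ/Q = √((δu/u)² + (2·δw/w)²) = √(0.0102 + 0.00963) = 0.141
Q = 4.17e+06, so δQ = 0.141 × 4.17e+06 = 5.87e+05.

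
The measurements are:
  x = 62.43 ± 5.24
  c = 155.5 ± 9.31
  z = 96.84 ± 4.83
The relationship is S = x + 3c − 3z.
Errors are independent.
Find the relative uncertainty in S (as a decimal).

S is a linear combination, so absolute uncertainties add in quadrature:
  (δx)² = 27.5;  (3·δc)² = 780;  (3·δz)² = 210
δS = √(1020) = 31.9
S = 238.4, so δS/S = 31.9/238.4 = 0.134.

0.134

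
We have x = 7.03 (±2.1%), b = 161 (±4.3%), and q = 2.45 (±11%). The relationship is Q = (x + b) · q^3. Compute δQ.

822

Let u = x + b = 168. δu = √(δx² + δb²) = √(0.0218 + 47.9) = 6.92, so δu/u = 0.0412.
Q is then a monomial in u, q:
δQ/Q = √((δu/u)² + (3·δq/q)²) = √(0.00170 + 0.109) = 0.333
Q = 2470, so δQ = 0.333 × 2470 = 822.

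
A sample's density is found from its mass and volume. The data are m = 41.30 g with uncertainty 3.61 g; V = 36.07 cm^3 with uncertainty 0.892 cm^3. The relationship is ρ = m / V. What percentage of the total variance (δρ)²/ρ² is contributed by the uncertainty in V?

7.41%

(δρ/ρ)² = (1·δm/m)² + (-1·δV/V)²
  m term: (1×0.0874)² = 0.00764
  V term: (-1×0.0247)² = 0.000612
Total = 0.00825. Share from V = 0.000612/0.00825 = 0.0741.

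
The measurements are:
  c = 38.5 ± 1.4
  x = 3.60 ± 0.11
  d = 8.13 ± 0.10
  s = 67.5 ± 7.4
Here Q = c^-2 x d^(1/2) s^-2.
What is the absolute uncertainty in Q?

3.54e-07

Since Q is a product/quotient, work with relative uncertainties:
  (-2·δc/c)² = (-2×0.0364)² = 0.00529;  (1·δx/x)² = (1×0.0306)² = 0.000934;  (½·δd/d)² = (0.5×0.0123)² = 3.78e-05;  (-2·δs/s)² = (-2×0.110)² = 0.0481
δQ/Q = √(0.0543) = 0.233
Q = 1.52e-06, so δQ = 0.233 × 1.52e-06 = 3.54e-07.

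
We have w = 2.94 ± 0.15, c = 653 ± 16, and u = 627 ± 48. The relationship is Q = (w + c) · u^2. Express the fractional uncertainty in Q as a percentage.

15.5%

Let h = w + c = 656. δh = √(δw² + δc²) = √(0.0225 + 256) = 16.0, so δh/h = 0.0244.
Q is then a monomial in h, u:
δQ/Q = √((δh/h)² + (2·δu/u)²) = √(0.000595 + 0.0234) = 0.155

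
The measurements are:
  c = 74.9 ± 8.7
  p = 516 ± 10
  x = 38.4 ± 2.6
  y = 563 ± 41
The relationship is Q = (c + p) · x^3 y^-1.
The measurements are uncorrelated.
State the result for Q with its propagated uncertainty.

59400 ± 12900

Let u = c + p = 591. δu = √(δc² + δp²) = √(75.7 + 100) = 13.3, so δu/u = 0.0224.
Q is then a monomial in u, x, y:
δQ/Q = √((δu/u)² + (3·δx/x)² + (-1·δy/y)²) = √(0.000503 + 0.0413 + 0.00530) = 0.217
Q = 59400, so δQ = 0.217 × 59400 = 12900.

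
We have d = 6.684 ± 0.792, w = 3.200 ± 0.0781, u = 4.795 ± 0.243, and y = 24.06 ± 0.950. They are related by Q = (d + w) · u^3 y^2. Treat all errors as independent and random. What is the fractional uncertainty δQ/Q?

0.189

Let h = d + w = 9.884. δh = √(δd² + δw²) = √(0.627 + 0.00610) = 0.796, so δh/h = 0.0805.
Q is then a monomial in h, u, y:
δQ/Q = √((δh/h)² + (3·δu/u)² + (2·δy/y)²) = √(0.00648 + 0.0231 + 0.00624) = 0.189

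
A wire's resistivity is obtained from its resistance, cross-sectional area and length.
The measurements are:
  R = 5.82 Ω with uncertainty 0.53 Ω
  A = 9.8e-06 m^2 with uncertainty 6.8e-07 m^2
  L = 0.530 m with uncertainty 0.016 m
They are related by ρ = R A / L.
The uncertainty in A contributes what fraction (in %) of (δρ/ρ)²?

(δρ/ρ)² = (1·δR/R)² + (1·δA/A)² + (-1·δL/L)²
  R term: (1×0.0911)² = 0.00829
  A term: (1×0.0694)² = 0.00481
  L term: (-1×0.0302)² = 0.000911
Total = 0.0140. Share from A = 0.00481/0.0140 = 0.343.

34.3%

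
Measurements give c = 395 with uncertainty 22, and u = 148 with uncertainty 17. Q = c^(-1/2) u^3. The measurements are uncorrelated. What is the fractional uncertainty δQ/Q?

Relative error in a monomial: (δQ/Q)² = Σ (nᵢ · δxᵢ/xᵢ)².
  (−½·δc/c)² = (-0.5×0.0557)² = 0.000776;  (3·δu/u)² = (3×0.115)² = 0.119
δQ/Q = √(0.120) = 0.346

0.346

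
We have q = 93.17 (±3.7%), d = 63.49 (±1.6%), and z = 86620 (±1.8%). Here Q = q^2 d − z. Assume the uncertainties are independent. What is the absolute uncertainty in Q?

Let p = q^2·d = 551100. δp/p = √((2·δq/q)² + (1·δd/d)²) = √(0.00548 + 0.000256) = 0.0757, so δp = 41700.
Q = p − z: δQ = √(δp² + δz²) = √(1.74e+09 + 2.43e+06) = 41800

41800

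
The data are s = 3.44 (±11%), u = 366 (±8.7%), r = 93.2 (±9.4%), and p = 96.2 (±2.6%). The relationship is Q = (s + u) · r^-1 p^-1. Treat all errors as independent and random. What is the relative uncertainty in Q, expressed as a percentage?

Let w = s + u = 369. δw = √(δs² + δu²) = √(0.143 + 1010) = 31.8, so δw/w = 0.0862.
Q is then a monomial in w, r, p:
δQ/Q = √((δw/w)² + (-1·δr/r)² + (-1·δp/p)²) = √(0.00743 + 0.00884 + 0.000676) = 0.130

13.0%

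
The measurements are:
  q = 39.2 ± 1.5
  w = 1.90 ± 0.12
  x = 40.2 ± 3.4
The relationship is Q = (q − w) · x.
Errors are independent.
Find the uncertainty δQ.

141

Let u = q − w = 37.3. δu = √(δq² + δw²) = √(2.25 + 0.0144) = 1.50, so δu/u = 0.0403.
Q is then a monomial in u, x:
δQ/Q = √((δu/u)² + (1·δx/x)²) = √(0.00163 + 0.00715) = 0.0937
Q = 1500, so δQ = 0.0937 × 1500 = 141.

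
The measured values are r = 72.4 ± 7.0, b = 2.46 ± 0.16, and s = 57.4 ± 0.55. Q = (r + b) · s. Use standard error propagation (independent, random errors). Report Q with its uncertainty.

4300 ± 404

Let u = r + b = 74.9. δu = √(δr² + δb²) = √(49.0 + 0.0256) = 7.00, so δu/u = 0.0935.
Q is then a monomial in u, s:
δQ/Q = √((δu/u)² + (1·δs/s)²) = √(0.00875 + 9.18e-05) = 0.0940
Q = 4300, so δQ = 0.0940 × 4300 = 404.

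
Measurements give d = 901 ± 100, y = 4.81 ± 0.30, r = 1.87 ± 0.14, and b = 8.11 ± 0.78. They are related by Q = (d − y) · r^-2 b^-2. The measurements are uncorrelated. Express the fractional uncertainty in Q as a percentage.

26.8%

Let u = d − y = 896. δu = √(δd² + δy²) = √(10000 + 0.0900) = 100, so δu/u = 0.112.
Q is then a monomial in u, r, b:
δQ/Q = √((δu/u)² + (-2·δr/r)² + (-2·δb/b)²) = √(0.0125 + 0.0224 + 0.0370) = 0.268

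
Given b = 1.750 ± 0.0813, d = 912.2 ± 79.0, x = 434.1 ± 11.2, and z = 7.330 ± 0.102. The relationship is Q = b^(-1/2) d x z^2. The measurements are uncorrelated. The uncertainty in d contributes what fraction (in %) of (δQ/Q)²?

(δQ/Q)² = (−½·δb/b)² + (1·δd/d)² + (1·δx/x)² + (2·δz/z)²
  b term: (-0.5×0.0465)² = 0.000540
  d term: (1×0.0866)² = 0.00750
  x term: (1×0.0258)² = 0.000666
  z term: (2×0.0139)² = 0.000775
Total = 0.00948. Share from d = 0.00750/0.00948 = 0.791.

79.1%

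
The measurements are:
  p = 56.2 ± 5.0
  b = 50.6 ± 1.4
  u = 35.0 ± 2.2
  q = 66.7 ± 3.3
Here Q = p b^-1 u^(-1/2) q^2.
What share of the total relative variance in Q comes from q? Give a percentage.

(δQ/Q)² = (1·δp/p)² + (-1·δb/b)² + (−½·δu/u)² + (2·δq/q)²
  p term: (1×0.0890)² = 0.00792
  b term: (-1×0.0277)² = 0.000766
  u term: (-0.5×0.0629)² = 0.000988
  q term: (2×0.0495)² = 0.00979
Total = 0.0195. Share from q = 0.00979/0.0195 = 0.503.

50.3%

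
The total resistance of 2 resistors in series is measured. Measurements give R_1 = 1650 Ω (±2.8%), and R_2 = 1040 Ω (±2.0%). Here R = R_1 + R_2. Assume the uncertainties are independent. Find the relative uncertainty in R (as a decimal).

Sums and differences: (δR)² = Σ (cᵢ δxᵢ)².
  (δR_1)² = 2130;  (δR_2)² = 433
δR = √(2570) = 50.7 Ω
R = 2690 Ω, so δR/R = 50.7/2690 = 0.0188.

0.0188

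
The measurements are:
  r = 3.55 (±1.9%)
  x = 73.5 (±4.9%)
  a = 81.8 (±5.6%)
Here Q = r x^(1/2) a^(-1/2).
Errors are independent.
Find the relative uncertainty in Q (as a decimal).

0.0418

Each factor contributes (exponent × relative error)² to (δQ/Q)²:
  (1·δr/r)² = (1×0.0190)² = 0.000361;  (½·δx/x)² = (0.5×0.0490)² = 0.000600;  (−½·δa/a)² = (-0.5×0.0560)² = 0.000784
δQ/Q = √(0.00175) = 0.0418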